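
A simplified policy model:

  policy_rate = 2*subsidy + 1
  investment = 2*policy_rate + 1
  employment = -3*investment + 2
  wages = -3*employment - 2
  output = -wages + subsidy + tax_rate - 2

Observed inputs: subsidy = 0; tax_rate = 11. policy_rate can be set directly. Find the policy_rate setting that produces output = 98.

Intervening on policy_rate fixes its value directly, overriding its dependence on subsidy.
Substituting into the employment equation gives employment = -6*policy_rate - 1.
wages becomes 18*policy_rate + 1.
This gives output = -18*policy_rate + 8.
Solve -18*policy_rate + 8 = 98: policy_rate = (98 - 8) / -18 = -5.

policy_rate = -5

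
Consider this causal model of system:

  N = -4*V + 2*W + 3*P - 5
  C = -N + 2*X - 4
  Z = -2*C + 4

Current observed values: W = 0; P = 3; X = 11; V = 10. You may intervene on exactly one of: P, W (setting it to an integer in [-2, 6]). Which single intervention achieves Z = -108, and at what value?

set W = -1

Intervening on P: Z = 6*P - 122. Reaching -108 requires P = 7/3, not an integer.
Intervening on W: with other inputs at their observed values, Z = 4*W - 104. Solving for -108 gives W = -1, within [-2, 6].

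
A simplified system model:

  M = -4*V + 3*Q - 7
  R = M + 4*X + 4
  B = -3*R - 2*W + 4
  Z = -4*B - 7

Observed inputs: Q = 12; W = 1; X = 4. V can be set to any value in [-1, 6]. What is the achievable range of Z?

Substituting into the M equation gives M = -4*V + 29.
This gives R = -4*V + 49.
So B = 12*V - 145.
Substituting into the Z equation gives Z = -48*V + 573.
Linear in V, so extremes are at the endpoints: V = -1 gives Z = 621; V = 6 gives Z = 285.

285 to 621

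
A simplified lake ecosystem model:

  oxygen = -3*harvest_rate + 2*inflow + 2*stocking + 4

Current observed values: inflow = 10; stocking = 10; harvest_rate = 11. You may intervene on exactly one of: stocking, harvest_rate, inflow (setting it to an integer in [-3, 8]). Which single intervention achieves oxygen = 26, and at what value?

set harvest_rate = 6

Intervening on stocking: oxygen = 2*stocking - 9. Reaching 26 requires stocking = 35/2, not an integer.
Intervening on harvest_rate: with other inputs at their observed values, oxygen = -3*harvest_rate + 44. Solving for 26 gives harvest_rate = 6, within [-3, 8].
Intervening on inflow: oxygen = 2*inflow - 9. Reaching 26 requires inflow = 35/2, not an integer.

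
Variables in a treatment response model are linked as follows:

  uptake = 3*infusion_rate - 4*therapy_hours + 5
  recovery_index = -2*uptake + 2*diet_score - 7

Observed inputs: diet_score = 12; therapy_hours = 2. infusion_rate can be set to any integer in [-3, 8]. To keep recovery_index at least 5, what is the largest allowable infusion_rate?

infusion_rate = 3

Substituting into the uptake equation gives uptake = 3*infusion_rate - 3.
This gives recovery_index = -6*infusion_rate + 23.
Require -6*infusion_rate + 23 ≥ 5, so infusion_rate ≤ 3.
The largest integer in [-3, 8] satisfying this is 3.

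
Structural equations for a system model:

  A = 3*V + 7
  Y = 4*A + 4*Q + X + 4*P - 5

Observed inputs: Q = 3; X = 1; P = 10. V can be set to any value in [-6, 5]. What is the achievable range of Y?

4 to 136

Substituting into the Y equation gives Y = 12*V + 76.
Linear in V, so extremes are at the endpoints: V = -6 gives Y = 4; V = 5 gives Y = 136.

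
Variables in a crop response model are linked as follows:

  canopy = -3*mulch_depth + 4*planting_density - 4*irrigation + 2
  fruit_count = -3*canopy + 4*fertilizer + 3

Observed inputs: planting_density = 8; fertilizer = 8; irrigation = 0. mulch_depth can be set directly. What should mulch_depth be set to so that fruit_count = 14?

mulch_depth = 9

Substituting into the canopy equation gives canopy = -3*mulch_depth + 34.
This gives fruit_count = 9*mulch_depth - 67.
Solve 9*mulch_depth - 67 = 14: mulch_depth = (14 + 67) / 9 = 9.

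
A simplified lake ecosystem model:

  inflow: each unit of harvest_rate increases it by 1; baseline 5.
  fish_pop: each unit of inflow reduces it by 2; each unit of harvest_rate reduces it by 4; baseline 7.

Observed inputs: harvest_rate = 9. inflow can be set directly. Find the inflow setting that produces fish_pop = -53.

inflow = 12

Intervening on inflow fixes its value directly, overriding its dependence on harvest_rate.
Substituting into the fish_pop equation gives fish_pop = -2*inflow - 29.
Solve -2*inflow - 29 = -53: inflow = (-53 + 29) / -2 = 12.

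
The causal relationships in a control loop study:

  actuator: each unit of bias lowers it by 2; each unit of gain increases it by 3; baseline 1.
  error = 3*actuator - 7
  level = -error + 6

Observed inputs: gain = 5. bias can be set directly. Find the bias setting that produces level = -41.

bias = -1

Substituting into the actuator equation gives actuator = -2*bias + 16.
Substituting into the error equation gives error = -6*bias + 41.
level becomes 6*bias - 35.
Solve 6*bias - 35 = -41: bias = (-41 + 35) / 6 = -1.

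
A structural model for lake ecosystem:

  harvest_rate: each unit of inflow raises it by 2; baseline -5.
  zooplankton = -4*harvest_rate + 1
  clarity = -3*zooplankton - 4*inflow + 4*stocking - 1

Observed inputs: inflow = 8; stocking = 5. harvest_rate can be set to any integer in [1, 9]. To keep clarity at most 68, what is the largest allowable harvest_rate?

harvest_rate = 7

Intervening on harvest_rate fixes its value directly, overriding its dependence on inflow.
Substituting into the clarity equation gives clarity = 12*harvest_rate - 16.
Require 12*harvest_rate - 16 ≤ 68, so harvest_rate ≤ 7.
The largest integer in [1, 9] satisfying this is 7.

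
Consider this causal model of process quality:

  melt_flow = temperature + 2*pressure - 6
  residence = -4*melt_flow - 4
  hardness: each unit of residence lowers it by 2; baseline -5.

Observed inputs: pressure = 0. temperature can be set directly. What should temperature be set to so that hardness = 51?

temperature = 12

Substituting into the melt_flow equation gives melt_flow = temperature - 6.
Substituting into the residence equation gives residence = -4*temperature + 20.
Substituting into the hardness equation gives hardness = 8*temperature - 45.
Solve 8*temperature - 45 = 51: temperature = (51 + 45) / 8 = 12.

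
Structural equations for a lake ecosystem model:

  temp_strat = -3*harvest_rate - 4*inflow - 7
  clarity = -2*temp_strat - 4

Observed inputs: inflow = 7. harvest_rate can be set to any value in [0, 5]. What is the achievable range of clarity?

66 to 96

Substituting into the temp_strat equation gives temp_strat = -3*harvest_rate - 35.
Substituting into the clarity equation gives clarity = 6*harvest_rate + 66.
Linear in harvest_rate, so extremes are at the endpoints: harvest_rate = 0 gives clarity = 66; harvest_rate = 5 gives clarity = 96.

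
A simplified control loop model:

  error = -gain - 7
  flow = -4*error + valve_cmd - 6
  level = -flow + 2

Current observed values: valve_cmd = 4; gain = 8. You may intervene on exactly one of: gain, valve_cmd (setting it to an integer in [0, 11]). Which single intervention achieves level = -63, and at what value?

Intervening on gain: level = -4*gain - 24. Reaching -63 requires gain = 39/4, not an integer.
Intervening on valve_cmd: with other inputs at their observed values, level = -valve_cmd - 52. Solving for -63 gives valve_cmd = 11, within [0, 11].

set valve_cmd = 11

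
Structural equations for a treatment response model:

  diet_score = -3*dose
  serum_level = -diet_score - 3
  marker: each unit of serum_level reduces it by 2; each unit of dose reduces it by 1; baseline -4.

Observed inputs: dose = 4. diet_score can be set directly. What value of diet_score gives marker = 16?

diet_score = 9

Intervening on diet_score fixes its value directly, overriding its dependence on dose.
Substituting into the marker equation gives marker = 2*diet_score - 2.
Solve 2*diet_score - 2 = 16: diet_score = (16 + 2) / 2 = 9.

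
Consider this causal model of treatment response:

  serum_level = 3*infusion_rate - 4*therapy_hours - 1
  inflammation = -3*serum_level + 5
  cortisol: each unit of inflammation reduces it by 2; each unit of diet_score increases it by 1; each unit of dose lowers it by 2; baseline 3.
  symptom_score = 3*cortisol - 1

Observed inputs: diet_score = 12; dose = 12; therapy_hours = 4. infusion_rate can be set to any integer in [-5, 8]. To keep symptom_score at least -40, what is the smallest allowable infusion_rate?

infusion_rate = 6

Substituting into the serum_level equation gives serum_level = 3*infusion_rate - 17.
Substituting into the inflammation equation gives inflammation = -9*infusion_rate + 56.
cortisol becomes 18*infusion_rate - 121.
Substituting into the symptom_score equation gives symptom_score = 54*infusion_rate - 364.
Require 54*infusion_rate - 364 ≥ -40, so infusion_rate ≥ 6.
The smallest integer in [-5, 8] satisfying this is 6.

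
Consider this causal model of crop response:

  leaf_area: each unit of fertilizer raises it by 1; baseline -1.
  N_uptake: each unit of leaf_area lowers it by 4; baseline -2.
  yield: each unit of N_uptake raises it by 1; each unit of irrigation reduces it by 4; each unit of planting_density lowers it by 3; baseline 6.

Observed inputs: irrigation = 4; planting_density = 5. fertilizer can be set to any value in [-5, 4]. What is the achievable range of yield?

-39 to -3

Substituting into the N_uptake equation gives N_uptake = -4*fertilizer + 2.
This gives yield = -4*fertilizer - 23.
Linear in fertilizer, so extremes are at the endpoints: fertilizer = -5 gives yield = -3; fertilizer = 4 gives yield = -39.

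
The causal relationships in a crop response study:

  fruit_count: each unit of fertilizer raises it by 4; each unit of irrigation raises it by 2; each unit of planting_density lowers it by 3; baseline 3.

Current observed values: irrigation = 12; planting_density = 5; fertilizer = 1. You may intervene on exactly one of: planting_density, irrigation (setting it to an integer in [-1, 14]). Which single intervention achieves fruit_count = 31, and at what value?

Intervening on planting_density: with other inputs at their observed values, fruit_count = -3*planting_density + 31. Solving for 31 gives planting_density = 0, within [-1, 14].
Intervening on irrigation: fruit_count = 2*irrigation - 8. Reaching 31 requires irrigation = 39/2, not an integer.

set planting_density = 0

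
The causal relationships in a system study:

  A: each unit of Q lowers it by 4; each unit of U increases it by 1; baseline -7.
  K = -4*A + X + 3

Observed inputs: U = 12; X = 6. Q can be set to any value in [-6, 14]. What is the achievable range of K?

Substituting into the A equation gives A = -4*Q + 5.
This gives K = 16*Q - 11.
Linear in Q, so extremes are at the endpoints: Q = -6 gives K = -107; Q = 14 gives K = 213.

-107 to 213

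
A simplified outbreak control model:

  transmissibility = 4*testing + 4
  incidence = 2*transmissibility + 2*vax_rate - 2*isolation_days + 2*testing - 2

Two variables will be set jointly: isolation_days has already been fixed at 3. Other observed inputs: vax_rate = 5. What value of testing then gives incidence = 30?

With isolation_days held at 3:
Substituting into the incidence equation gives incidence = 10*testing + 10.
Solve 10*testing + 10 = 30: testing = (30 - 10) / 10 = 2.

testing = 2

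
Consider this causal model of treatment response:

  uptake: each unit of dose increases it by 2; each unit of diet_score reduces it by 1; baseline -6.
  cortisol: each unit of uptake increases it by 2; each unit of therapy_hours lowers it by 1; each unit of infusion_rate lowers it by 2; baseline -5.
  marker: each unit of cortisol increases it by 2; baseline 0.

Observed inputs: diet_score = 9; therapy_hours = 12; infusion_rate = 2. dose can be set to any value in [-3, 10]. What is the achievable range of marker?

-126 to -22

Substituting into the uptake equation gives uptake = 2*dose - 15.
This gives cortisol = 4*dose - 51.
Substituting into the marker equation gives marker = 8*dose - 102.
Linear in dose, so extremes are at the endpoints: dose = -3 gives marker = -126; dose = 10 gives marker = -22.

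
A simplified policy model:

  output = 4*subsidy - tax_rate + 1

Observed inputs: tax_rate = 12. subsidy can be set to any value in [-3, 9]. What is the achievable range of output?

Substituting into the output equation gives output = 4*subsidy - 11.
Linear in subsidy, so extremes are at the endpoints: subsidy = -3 gives output = -23; subsidy = 9 gives output = 25.

-23 to 25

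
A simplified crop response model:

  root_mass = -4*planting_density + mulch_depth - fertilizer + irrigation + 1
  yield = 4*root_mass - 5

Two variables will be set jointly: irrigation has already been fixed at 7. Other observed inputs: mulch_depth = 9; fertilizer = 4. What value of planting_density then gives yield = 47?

planting_density = 0

With irrigation held at 7:
Substituting into the root_mass equation gives root_mass = -4*planting_density + 13.
Substituting into the yield equation gives yield = -16*planting_density + 47.
Solve -16*planting_density + 47 = 47: planting_density = (47 - 47) / -16 = 0.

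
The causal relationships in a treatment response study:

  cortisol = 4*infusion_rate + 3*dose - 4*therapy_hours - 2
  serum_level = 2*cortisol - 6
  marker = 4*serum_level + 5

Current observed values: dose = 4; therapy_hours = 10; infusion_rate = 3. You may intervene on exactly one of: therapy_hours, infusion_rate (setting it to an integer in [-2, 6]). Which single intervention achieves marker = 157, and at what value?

Intervening on therapy_hours: with other inputs at their observed values, marker = -32*therapy_hours + 157. Solving for 157 gives therapy_hours = 0, within [-2, 6].
Intervening on infusion_rate: marker = 32*infusion_rate - 259. Reaching 157 requires infusion_rate = 13, outside [-2, 6].

set therapy_hours = 0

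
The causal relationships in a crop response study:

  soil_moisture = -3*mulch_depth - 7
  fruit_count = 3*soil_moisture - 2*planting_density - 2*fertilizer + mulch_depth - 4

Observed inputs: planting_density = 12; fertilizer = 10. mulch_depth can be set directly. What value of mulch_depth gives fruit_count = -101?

Substituting into the fruit_count equation gives fruit_count = -8*mulch_depth - 69.
Solve -8*mulch_depth - 69 = -101: mulch_depth = (-101 + 69) / -8 = 4.

mulch_depth = 4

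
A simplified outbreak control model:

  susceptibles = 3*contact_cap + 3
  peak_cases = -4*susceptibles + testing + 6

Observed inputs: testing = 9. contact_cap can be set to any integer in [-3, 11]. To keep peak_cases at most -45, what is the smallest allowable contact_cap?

contact_cap = 4

Substituting into the peak_cases equation gives peak_cases = -12*contact_cap + 3.
Require -12*contact_cap + 3 ≤ -45, so contact_cap ≥ 4.
The smallest integer in [-3, 11] satisfying this is 4.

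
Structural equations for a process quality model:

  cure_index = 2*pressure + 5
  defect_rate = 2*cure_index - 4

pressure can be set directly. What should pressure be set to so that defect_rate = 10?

Substituting into the defect_rate equation gives defect_rate = 4*pressure + 6.
Solve 4*pressure + 6 = 10: pressure = (10 - 6) / 4 = 1.

pressure = 1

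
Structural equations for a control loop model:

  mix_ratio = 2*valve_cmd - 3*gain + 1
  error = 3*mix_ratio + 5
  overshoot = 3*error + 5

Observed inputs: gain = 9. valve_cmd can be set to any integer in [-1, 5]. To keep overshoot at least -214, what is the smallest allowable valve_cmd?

valve_cmd = 0

Substituting into the mix_ratio equation gives mix_ratio = 2*valve_cmd - 26.
Substituting into the error equation gives error = 6*valve_cmd - 73.
This gives overshoot = 18*valve_cmd - 214.
Require 18*valve_cmd - 214 ≥ -214, so valve_cmd ≥ 0.
The smallest integer in [-1, 5] satisfying this is 0.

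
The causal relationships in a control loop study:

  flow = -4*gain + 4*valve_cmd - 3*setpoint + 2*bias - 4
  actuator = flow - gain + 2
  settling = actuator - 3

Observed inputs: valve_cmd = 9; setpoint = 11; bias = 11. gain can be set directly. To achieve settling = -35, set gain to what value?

gain = 11

Substituting into the flow equation gives flow = -4*gain + 21.
Substituting into the actuator equation gives actuator = -5*gain + 23.
settling becomes -5*gain + 20.
Solve -5*gain + 20 = -35: gain = (-35 - 20) / -5 = 11.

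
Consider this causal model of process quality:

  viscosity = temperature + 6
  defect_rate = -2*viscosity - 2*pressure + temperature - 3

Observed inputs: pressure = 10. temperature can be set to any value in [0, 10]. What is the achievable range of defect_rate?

-45 to -35

Substituting into the defect_rate equation gives defect_rate = -temperature - 35.
Linear in temperature, so extremes are at the endpoints: temperature = 0 gives defect_rate = -35; temperature = 10 gives defect_rate = -45.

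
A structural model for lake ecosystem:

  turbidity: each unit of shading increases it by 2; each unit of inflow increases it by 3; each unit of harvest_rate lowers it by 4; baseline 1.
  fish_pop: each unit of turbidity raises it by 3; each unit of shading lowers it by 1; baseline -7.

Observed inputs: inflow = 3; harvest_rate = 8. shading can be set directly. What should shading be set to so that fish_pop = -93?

Substituting into the turbidity equation gives turbidity = 2*shading - 22.
So fish_pop = 5*shading - 73.
Solve 5*shading - 73 = -93: shading = (-93 + 73) / 5 = -4.

shading = -4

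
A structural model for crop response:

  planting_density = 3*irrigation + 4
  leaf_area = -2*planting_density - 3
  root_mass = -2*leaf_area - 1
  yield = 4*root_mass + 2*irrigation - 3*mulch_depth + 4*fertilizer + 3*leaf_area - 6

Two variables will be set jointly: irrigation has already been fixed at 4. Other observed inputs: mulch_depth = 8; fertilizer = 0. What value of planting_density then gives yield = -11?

With irrigation held at 4:
Intervening on planting_density fixes its value directly, overriding its dependence on irrigation.
Substituting into the root_mass equation gives root_mass = 4*planting_density + 5.
yield becomes 10*planting_density - 11.
Solve 10*planting_density - 11 = -11: planting_density = (-11 + 11) / 10 = 0.

planting_density = 0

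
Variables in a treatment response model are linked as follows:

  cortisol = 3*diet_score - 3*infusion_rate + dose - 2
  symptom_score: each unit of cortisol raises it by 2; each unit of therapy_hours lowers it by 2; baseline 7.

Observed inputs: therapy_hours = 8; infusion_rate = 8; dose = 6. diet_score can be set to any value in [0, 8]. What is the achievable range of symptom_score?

-49 to -1

Substituting into the cortisol equation gives cortisol = 3*diet_score - 20.
So symptom_score = 6*diet_score - 49.
Linear in diet_score, so extremes are at the endpoints: diet_score = 0 gives symptom_score = -49; diet_score = 8 gives symptom_score = -1.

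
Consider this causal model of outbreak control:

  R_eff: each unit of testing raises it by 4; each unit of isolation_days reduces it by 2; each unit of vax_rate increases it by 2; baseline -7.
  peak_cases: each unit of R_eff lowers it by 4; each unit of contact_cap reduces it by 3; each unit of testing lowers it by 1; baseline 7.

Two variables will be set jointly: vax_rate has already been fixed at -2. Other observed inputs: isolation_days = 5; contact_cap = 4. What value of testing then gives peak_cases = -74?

With vax_rate held at -2:
Substituting into the R_eff equation gives R_eff = 4*testing - 21.
Substituting into the peak_cases equation gives peak_cases = -17*testing + 79.
Solve -17*testing + 79 = -74: testing = (-74 - 79) / -17 = 9.

testing = 9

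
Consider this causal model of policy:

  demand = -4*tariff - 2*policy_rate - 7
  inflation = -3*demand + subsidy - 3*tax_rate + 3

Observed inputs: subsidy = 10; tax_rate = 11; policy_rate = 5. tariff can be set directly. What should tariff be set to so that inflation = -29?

Substituting into the demand equation gives demand = -4*tariff - 17.
This gives inflation = 12*tariff + 31.
Solve 12*tariff + 31 = -29: tariff = (-29 - 31) / 12 = -5.

tariff = -5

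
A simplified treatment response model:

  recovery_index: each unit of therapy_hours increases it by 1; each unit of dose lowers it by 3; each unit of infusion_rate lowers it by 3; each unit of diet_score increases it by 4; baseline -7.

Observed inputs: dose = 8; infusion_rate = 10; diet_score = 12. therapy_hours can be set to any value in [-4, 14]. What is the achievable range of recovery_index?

-17 to 1

Substituting into the recovery_index equation gives recovery_index = therapy_hours - 13.
Linear in therapy_hours, so extremes are at the endpoints: therapy_hours = -4 gives recovery_index = -17; therapy_hours = 14 gives recovery_index = 1.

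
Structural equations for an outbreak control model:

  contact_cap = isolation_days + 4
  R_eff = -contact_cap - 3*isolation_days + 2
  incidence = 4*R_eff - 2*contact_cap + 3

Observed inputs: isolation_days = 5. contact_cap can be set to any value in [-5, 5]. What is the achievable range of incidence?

Intervening on contact_cap fixes its value directly, overriding its dependence on isolation_days.
Substituting into the R_eff equation gives R_eff = -contact_cap - 13.
So incidence = -6*contact_cap - 49.
Linear in contact_cap, so extremes are at the endpoints: contact_cap = -5 gives incidence = -19; contact_cap = 5 gives incidence = -79.

-79 to -19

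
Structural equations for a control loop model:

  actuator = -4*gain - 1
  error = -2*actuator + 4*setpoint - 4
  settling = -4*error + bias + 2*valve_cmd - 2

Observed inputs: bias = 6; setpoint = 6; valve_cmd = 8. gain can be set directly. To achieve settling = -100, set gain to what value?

Substituting into the error equation gives error = 8*gain + 22.
settling becomes -32*gain - 68.
Solve -32*gain - 68 = -100: gain = (-100 + 68) / -32 = 1.

gain = 1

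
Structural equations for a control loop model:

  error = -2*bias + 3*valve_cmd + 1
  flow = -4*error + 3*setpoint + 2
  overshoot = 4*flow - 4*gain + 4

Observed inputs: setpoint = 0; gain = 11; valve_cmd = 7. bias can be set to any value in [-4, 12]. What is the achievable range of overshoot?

-512 to 0

Substituting into the error equation gives error = -2*bias + 22.
So flow = 8*bias - 86.
Substituting into the overshoot equation gives overshoot = 32*bias - 384.
Linear in bias, so extremes are at the endpoints: bias = -4 gives overshoot = -512; bias = 12 gives overshoot = 0.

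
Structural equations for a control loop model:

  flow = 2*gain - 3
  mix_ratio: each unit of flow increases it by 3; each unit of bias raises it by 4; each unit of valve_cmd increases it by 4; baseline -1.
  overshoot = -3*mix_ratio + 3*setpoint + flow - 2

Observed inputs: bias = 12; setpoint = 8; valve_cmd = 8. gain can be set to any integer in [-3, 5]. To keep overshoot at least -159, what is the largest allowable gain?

gain = -2

Substituting into the mix_ratio equation gives mix_ratio = 6*gain + 70.
overshoot becomes -16*gain - 191.
Require -16*gain - 191 ≥ -159, so gain ≤ -2.
The largest integer in [-3, 5] satisfying this is -2.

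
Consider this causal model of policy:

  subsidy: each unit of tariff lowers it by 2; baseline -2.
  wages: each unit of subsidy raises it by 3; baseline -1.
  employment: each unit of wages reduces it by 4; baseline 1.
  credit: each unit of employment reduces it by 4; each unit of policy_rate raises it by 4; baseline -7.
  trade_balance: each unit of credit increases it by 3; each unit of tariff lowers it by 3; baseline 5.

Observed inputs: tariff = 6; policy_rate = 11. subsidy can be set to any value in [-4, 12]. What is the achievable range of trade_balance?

-538 to 1766

Intervening on subsidy fixes its value directly, overriding its dependence on tariff.
Substituting into the employment equation gives employment = -12*subsidy + 5.
Substituting into the credit equation gives credit = 48*subsidy + 17.
This gives trade_balance = 144*subsidy + 38.
Linear in subsidy, so extremes are at the endpoints: subsidy = -4 gives trade_balance = -538; subsidy = 12 gives trade_balance = 1766.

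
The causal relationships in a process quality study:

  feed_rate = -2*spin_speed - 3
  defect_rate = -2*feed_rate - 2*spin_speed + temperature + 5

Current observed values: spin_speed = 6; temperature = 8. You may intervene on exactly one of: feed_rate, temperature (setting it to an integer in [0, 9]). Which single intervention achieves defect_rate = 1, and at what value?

set feed_rate = 0

Intervening on feed_rate: with other inputs at their observed values, defect_rate = -2*feed_rate + 1. Solving for 1 gives feed_rate = 0, within [0, 9].
Intervening on temperature: defect_rate = temperature + 23. Reaching 1 requires temperature = -22, outside [0, 9].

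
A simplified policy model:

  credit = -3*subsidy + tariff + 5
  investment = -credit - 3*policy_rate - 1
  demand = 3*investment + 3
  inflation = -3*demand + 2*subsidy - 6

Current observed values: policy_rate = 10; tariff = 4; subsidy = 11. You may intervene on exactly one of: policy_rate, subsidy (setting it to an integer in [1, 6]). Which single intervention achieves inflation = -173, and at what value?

Intervening on policy_rate: with other inputs at their observed values, inflation = 27*policy_rate - 200. Solving for -173 gives policy_rate = 1, within [1, 6].
Intervening on subsidy: inflation = -25*subsidy + 345. Reaching -173 requires subsidy = 518/25, not an integer.

set policy_rate = 1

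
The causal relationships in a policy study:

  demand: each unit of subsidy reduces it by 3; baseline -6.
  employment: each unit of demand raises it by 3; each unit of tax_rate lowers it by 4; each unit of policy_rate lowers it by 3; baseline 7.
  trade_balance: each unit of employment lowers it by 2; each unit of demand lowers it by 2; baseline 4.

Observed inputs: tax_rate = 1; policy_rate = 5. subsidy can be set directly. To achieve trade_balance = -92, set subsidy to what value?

Substituting into the employment equation gives employment = -9*subsidy - 30.
trade_balance becomes 24*subsidy + 76.
Solve 24*subsidy + 76 = -92: subsidy = (-92 - 76) / 24 = -7.

subsidy = -7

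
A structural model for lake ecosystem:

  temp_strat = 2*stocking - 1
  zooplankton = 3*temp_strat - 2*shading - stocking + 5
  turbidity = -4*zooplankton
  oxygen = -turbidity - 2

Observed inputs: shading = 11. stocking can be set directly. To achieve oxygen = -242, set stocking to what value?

stocking = -8

Substituting into the zooplankton equation gives zooplankton = 5*stocking - 20.
This gives turbidity = -20*stocking + 80.
oxygen becomes 20*stocking - 82.
Solve 20*stocking - 82 = -242: stocking = (-242 + 82) / 20 = -8.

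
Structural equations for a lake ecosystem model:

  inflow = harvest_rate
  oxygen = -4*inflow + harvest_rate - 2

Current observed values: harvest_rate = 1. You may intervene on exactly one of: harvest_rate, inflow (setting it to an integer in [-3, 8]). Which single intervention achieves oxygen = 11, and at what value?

set inflow = -3

Intervening on harvest_rate: oxygen = -3*harvest_rate - 2. Reaching 11 requires harvest_rate = -13/3, not an integer.
Intervening on inflow: with other inputs at their observed values, oxygen = -4*inflow - 1. Solving for 11 gives inflow = -3, within [-3, 8].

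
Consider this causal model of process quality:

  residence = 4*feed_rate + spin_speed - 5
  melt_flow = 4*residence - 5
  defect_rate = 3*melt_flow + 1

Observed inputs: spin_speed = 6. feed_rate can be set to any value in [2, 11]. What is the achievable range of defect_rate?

Substituting into the residence equation gives residence = 4*feed_rate + 1.
Substituting into the melt_flow equation gives melt_flow = 16*feed_rate - 1.
This gives defect_rate = 48*feed_rate - 2.
Linear in feed_rate, so extremes are at the endpoints: feed_rate = 2 gives defect_rate = 94; feed_rate = 11 gives defect_rate = 526.

94 to 526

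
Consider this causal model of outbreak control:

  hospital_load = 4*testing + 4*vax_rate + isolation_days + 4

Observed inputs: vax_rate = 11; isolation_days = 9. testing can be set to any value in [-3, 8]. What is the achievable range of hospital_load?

45 to 89

Substituting into the hospital_load equation gives hospital_load = 4*testing + 57.
Linear in testing, so extremes are at the endpoints: testing = -3 gives hospital_load = 45; testing = 8 gives hospital_load = 89.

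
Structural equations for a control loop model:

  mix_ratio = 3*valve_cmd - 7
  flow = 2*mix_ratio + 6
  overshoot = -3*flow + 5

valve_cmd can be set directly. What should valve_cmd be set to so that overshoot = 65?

valve_cmd = -2

Substituting into the flow equation gives flow = 6*valve_cmd - 8.
overshoot becomes -18*valve_cmd + 29.
Solve -18*valve_cmd + 29 = 65: valve_cmd = (65 - 29) / -18 = -2.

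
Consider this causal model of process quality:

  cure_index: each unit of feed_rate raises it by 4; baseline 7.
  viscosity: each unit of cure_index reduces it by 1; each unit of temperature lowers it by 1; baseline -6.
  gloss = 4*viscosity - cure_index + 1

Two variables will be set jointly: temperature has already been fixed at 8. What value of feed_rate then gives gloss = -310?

With temperature held at 8:
Substituting into the viscosity equation gives viscosity = -4*feed_rate - 21.
gloss becomes -20*feed_rate - 90.
Solve -20*feed_rate - 90 = -310: feed_rate = (-310 + 90) / -20 = 11.

feed_rate = 11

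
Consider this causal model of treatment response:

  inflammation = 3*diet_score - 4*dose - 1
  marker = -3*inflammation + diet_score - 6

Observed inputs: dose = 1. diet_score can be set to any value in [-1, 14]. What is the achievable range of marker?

Substituting into the inflammation equation gives inflammation = 3*diet_score - 5.
Substituting into the marker equation gives marker = -8*diet_score + 9.
Linear in diet_score, so extremes are at the endpoints: diet_score = -1 gives marker = 17; diet_score = 14 gives marker = -103.

-103 to 17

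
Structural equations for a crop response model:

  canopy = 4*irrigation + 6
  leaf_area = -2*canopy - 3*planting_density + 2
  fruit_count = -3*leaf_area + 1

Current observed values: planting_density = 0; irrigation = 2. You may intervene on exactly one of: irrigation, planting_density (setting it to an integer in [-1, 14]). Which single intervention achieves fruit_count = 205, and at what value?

set planting_density = 14

Intervening on irrigation: fruit_count = 24*irrigation + 31. Reaching 205 requires irrigation = 29/4, not an integer.
Intervening on planting_density: with other inputs at their observed values, fruit_count = 9*planting_density + 79. Solving for 205 gives planting_density = 14, within [-1, 14].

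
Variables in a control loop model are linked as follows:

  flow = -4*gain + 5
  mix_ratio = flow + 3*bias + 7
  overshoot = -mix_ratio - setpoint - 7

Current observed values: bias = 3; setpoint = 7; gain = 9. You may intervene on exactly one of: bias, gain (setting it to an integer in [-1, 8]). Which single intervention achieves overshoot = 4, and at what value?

set bias = 2

Intervening on bias: with other inputs at their observed values, overshoot = -3*bias + 10. Solving for 4 gives bias = 2, within [-1, 8].
Intervening on gain: overshoot = 4*gain - 35. Reaching 4 requires gain = 39/4, not an integer.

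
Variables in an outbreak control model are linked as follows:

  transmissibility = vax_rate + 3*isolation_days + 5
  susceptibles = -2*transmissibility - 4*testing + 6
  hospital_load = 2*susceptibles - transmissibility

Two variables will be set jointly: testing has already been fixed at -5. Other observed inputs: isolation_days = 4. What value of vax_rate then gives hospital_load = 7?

With testing held at -5:
Substituting into the transmissibility equation gives transmissibility = vax_rate + 17.
Substituting into the susceptibles equation gives susceptibles = -2*vax_rate - 8.
Substituting into the hospital_load equation gives hospital_load = -5*vax_rate - 33.
Solve -5*vax_rate - 33 = 7: vax_rate = (7 + 33) / -5 = -8.

vax_rate = -8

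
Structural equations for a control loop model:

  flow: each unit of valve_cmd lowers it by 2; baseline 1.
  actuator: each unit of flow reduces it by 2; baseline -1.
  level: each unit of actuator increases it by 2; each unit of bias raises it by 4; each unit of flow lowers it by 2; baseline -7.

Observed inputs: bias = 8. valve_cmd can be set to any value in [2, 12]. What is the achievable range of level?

Substituting into the actuator equation gives actuator = 4*valve_cmd - 3.
Substituting into the level equation gives level = 12*valve_cmd + 17.
Linear in valve_cmd, so extremes are at the endpoints: valve_cmd = 2 gives level = 41; valve_cmd = 12 gives level = 161.

41 to 161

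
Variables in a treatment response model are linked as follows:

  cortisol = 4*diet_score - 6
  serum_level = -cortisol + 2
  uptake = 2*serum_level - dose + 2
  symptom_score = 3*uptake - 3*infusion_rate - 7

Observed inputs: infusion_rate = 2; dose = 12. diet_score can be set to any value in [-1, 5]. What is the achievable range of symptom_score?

-115 to 29

Substituting into the serum_level equation gives serum_level = -4*diet_score + 8.
Substituting into the uptake equation gives uptake = -8*diet_score + 6.
So symptom_score = -24*diet_score + 5.
Linear in diet_score, so extremes are at the endpoints: diet_score = -1 gives symptom_score = 29; diet_score = 5 gives symptom_score = -115.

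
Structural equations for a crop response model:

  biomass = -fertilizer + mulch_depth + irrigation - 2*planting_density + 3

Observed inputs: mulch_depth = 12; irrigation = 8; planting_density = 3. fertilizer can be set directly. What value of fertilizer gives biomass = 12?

Substituting into the biomass equation gives biomass = -fertilizer + 17.
Solve -fertilizer + 17 = 12: fertilizer = (12 - 17) / -1 = 5.

fertilizer = 5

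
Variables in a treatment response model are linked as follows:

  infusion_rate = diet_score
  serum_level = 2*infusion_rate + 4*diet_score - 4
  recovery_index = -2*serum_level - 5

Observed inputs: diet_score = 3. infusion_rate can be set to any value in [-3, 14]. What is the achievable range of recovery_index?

Intervening on infusion_rate fixes its value directly, overriding its dependence on diet_score.
Substituting into the serum_level equation gives serum_level = 2*infusion_rate + 8.
Substituting into the recovery_index equation gives recovery_index = -4*infusion_rate - 21.
Linear in infusion_rate, so extremes are at the endpoints: infusion_rate = -3 gives recovery_index = -9; infusion_rate = 14 gives recovery_index = -77.

-77 to -9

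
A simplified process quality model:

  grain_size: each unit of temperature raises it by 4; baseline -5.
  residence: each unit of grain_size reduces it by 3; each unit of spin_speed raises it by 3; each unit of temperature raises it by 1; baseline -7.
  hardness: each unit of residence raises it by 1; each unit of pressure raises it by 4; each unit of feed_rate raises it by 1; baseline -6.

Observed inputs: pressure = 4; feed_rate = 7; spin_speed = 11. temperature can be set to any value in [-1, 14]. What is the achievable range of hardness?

-96 to 69

Substituting into the residence equation gives residence = -11*temperature + 41.
So hardness = -11*temperature + 58.
Linear in temperature, so extremes are at the endpoints: temperature = -1 gives hardness = 69; temperature = 14 gives hardness = -96.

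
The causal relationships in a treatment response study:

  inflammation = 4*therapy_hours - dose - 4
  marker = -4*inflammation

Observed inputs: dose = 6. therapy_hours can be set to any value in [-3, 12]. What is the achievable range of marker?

-152 to 88

Substituting into the inflammation equation gives inflammation = 4*therapy_hours - 10.
Substituting into the marker equation gives marker = -16*therapy_hours + 40.
Linear in therapy_hours, so extremes are at the endpoints: therapy_hours = -3 gives marker = 88; therapy_hours = 12 gives marker = -152.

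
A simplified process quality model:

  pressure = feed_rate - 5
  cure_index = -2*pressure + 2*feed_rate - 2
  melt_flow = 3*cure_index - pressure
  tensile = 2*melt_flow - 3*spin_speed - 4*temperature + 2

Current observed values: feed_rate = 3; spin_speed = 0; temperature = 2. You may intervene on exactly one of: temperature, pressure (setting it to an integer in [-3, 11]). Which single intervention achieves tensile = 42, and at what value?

Intervening on temperature: with other inputs at their observed values, tensile = -4*temperature + 54. Solving for 42 gives temperature = 3, within [-3, 11].
Intervening on pressure: tensile = -14*pressure + 18. Reaching 42 requires pressure = -12/7, not an integer.

set temperature = 3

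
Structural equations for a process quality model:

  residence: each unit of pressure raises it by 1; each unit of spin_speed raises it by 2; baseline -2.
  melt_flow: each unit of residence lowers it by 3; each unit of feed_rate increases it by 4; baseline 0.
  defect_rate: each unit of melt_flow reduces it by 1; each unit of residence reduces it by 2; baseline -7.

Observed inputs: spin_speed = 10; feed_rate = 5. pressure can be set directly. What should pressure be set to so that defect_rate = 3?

Substituting into the residence equation gives residence = pressure + 18.
Substituting into the melt_flow equation gives melt_flow = -3*pressure - 34.
So defect_rate = pressure - 9.
Solve pressure - 9 = 3: pressure = (3 + 9) / 1 = 12.

pressure = 12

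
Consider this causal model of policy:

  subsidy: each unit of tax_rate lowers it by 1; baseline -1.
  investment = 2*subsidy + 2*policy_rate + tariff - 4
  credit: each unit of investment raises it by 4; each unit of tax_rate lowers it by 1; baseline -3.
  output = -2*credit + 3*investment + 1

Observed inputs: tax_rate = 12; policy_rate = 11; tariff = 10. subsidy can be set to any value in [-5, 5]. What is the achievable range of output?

Intervening on subsidy fixes its value directly, overriding its dependence on tax_rate.
Substituting into the investment equation gives investment = 2*subsidy + 28.
credit becomes 8*subsidy + 97.
Substituting into the output equation gives output = -10*subsidy - 109.
Linear in subsidy, so extremes are at the endpoints: subsidy = -5 gives output = -59; subsidy = 5 gives output = -159.

-159 to -59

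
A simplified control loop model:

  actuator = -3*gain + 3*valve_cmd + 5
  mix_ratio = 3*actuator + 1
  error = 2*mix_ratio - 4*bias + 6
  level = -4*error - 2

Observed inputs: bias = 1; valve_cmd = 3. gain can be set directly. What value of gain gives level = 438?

gain = 11

Substituting into the actuator equation gives actuator = -3*gain + 14.
mix_ratio becomes -9*gain + 43.
This gives error = -18*gain + 88.
So level = 72*gain - 354.
Solve 72*gain - 354 = 438: gain = (438 + 354) / 72 = 11.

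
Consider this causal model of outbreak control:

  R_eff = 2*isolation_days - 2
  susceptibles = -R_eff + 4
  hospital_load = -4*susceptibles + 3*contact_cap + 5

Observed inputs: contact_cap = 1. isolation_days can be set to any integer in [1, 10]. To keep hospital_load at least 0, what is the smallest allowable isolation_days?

isolation_days = 2

Substituting into the susceptibles equation gives susceptibles = -2*isolation_days + 6.
Substituting into the hospital_load equation gives hospital_load = 8*isolation_days - 16.
Require 8*isolation_days - 16 ≥ 0, so isolation_days ≥ 2.
The smallest integer in [1, 10] satisfying this is 2.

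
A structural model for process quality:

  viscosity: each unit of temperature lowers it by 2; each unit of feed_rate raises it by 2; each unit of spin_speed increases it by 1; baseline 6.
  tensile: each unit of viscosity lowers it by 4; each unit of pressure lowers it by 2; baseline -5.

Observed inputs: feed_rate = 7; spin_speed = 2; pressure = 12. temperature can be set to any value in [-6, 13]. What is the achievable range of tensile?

Substituting into the viscosity equation gives viscosity = -2*temperature + 22.
Substituting into the tensile equation gives tensile = 8*temperature - 117.
Linear in temperature, so extremes are at the endpoints: temperature = -6 gives tensile = -165; temperature = 13 gives tensile = -13.

-165 to -13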